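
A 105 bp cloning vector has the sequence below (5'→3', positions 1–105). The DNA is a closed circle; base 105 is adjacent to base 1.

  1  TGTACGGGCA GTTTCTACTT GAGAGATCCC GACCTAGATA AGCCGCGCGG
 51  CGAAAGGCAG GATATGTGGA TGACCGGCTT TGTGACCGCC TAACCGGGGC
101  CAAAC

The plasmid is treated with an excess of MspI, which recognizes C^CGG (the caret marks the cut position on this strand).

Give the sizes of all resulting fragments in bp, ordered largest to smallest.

MspI sites (CCGG) start at positions 74, 94.
MspI cuts after the first base of each site, so after positions 74, 94.
Circular molecule, 2 cuts → 2 fragments:
  75–94 → 20 bp
  95–105 then 1–74 → 11 + 74 = 85 bp
Sorted largest to smallest: 85, 20 bp.

85, 20 bp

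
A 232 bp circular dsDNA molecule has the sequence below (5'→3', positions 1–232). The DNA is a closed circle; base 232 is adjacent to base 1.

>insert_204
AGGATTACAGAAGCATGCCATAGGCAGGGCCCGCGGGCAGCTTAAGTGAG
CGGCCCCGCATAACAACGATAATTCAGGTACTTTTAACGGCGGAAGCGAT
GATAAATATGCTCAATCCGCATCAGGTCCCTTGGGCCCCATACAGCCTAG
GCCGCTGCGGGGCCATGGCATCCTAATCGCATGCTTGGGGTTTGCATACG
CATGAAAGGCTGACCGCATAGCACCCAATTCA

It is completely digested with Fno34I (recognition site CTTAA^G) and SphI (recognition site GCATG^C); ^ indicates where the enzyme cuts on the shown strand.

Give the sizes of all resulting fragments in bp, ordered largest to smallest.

The Fno34I site (CTTAAG) starts at position 41.
Fno34I cuts after base 5 of each site (before the last base), so after position 45.
SphI sites (GCATGC) start at positions 13, 179.
SphI cuts after base 5 of each site (before the last base), so after positions 17, 183.
Combined cut positions: 17, 45, 183.
Circular molecule, 3 cuts → 3 fragments:
  18–45 → 28 bp
  46–183 → 138 bp
  184–232 then 1–17 → 49 + 17 = 66 bp
Sorted largest to smallest: 138, 66, 28 bp.

138, 66, 28 bp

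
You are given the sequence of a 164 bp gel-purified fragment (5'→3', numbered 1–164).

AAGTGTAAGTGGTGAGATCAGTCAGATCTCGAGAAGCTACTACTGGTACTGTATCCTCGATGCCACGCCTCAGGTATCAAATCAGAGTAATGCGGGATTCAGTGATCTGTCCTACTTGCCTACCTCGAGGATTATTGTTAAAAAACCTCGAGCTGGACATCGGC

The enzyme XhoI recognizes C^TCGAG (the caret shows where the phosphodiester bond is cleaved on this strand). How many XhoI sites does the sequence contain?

CTCGAG occurs starting at positions 28, 124, 147.
XhoI cuts at 3 sites.

3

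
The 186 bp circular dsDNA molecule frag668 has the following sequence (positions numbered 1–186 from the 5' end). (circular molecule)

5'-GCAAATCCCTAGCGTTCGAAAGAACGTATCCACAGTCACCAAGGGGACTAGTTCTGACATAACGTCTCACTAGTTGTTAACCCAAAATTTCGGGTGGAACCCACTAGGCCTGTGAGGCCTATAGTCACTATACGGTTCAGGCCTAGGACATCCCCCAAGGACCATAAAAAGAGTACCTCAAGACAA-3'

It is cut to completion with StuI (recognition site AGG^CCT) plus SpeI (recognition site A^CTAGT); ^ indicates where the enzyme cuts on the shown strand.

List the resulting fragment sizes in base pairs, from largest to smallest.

StuI sites (AGGCCT) start at positions 106, 115, 139.
StuI cuts after base 3 of each site, so after positions 108, 117, 141.
SpeI sites (ACTAGT) start at positions 47, 69.
SpeI cuts after the first base of each site, so after positions 47, 69.
Combined cut positions: 47, 69, 108, 117, 141.
Circular molecule, 5 cuts → 5 fragments:
  48–69 → 22 bp
  70–108 → 39 bp
  109–117 → 9 bp
  118–141 → 24 bp
  142–186 then 1–47 → 45 + 47 = 92 bp
Sorted largest to smallest: 92, 39, 24, 22, 9 bp.

92, 39, 24, 22, 9 bp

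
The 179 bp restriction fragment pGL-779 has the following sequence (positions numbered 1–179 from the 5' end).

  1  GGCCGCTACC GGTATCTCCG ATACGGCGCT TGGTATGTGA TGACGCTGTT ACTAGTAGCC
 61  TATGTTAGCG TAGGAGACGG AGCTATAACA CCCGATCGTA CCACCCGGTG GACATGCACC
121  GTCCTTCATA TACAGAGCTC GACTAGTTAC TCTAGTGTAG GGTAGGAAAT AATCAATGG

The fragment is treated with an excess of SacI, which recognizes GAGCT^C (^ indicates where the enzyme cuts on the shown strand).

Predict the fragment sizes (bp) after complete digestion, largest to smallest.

139, 40 bp

The SacI site (GAGCTC) starts at position 135.
SacI cuts after base 5 of each site (before the last base), so after position 139.
Linear molecule, 1 cut → 2 fragments:
  1–139 → 139 bp
  140–179 → 40 bp
Sorted largest to smallest: 139, 40 bp.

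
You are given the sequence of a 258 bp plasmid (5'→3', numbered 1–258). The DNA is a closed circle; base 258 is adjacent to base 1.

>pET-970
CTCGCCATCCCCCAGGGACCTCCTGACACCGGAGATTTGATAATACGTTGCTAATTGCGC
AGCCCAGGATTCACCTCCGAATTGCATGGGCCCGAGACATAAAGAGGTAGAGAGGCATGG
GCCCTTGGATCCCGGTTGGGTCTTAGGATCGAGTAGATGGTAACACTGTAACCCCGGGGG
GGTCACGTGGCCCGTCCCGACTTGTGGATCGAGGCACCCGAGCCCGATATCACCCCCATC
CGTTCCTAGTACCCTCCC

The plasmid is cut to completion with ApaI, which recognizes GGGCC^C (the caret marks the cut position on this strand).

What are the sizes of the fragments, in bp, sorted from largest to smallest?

227, 31 bp

ApaI sites (GGGCCC) start at positions 88, 119.
ApaI cuts after base 5 of each site (before the last base), so after positions 92, 123.
Circular molecule, 2 cuts → 2 fragments:
  93–123 → 31 bp
  124–258 then 1–92 → 135 + 92 = 227 bp
Sorted largest to smallest: 227, 31 bp.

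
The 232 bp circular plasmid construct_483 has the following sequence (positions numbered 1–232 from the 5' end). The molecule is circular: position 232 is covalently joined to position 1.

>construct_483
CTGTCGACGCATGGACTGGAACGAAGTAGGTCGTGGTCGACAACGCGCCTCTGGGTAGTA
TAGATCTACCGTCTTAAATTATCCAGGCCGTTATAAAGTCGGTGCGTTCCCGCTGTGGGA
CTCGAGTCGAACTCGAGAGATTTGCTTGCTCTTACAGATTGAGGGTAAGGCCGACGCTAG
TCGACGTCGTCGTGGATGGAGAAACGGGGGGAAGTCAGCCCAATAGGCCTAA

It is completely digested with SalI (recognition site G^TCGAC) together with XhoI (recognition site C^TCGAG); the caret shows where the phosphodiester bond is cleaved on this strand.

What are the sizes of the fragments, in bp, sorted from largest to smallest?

85, 55, 48, 33, 11 bp

SalI sites (GTCGAC) start at positions 3, 36, 180.
SalI cuts after the first base of each site, so after positions 3, 36, 180.
XhoI sites (CTCGAG) start at positions 121, 132.
XhoI cuts after the first base of each site, so after positions 121, 132.
Combined cut positions: 3, 36, 121, 132, 180.
Circular molecule, 5 cuts → 5 fragments:
  4–36 → 33 bp
  37–121 → 85 bp
  122–132 → 11 bp
  133–180 → 48 bp
  181–232 then 1–3 → 52 + 3 = 55 bp
Sorted largest to smallest: 85, 55, 48, 33, 11 bp.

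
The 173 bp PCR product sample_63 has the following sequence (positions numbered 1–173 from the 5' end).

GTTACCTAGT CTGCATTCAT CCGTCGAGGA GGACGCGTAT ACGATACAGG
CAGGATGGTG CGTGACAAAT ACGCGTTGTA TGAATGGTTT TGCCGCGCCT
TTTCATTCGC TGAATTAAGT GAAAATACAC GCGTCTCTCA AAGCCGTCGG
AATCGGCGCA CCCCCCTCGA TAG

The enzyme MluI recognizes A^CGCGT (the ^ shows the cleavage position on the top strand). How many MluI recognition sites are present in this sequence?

3

ACGCGT occurs starting at positions 33, 71, 129.
MluI cuts at 3 sites.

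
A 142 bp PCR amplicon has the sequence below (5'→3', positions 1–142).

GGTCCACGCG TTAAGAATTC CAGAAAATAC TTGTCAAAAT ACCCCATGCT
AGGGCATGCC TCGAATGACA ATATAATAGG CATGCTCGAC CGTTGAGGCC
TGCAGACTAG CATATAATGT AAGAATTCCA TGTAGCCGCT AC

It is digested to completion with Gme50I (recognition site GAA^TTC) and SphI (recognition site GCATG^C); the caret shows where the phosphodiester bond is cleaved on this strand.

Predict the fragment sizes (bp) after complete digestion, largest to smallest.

41, 41, 26, 17, 17 bp

Gme50I sites (GAATTC) start at positions 15, 123.
Gme50I cuts after base 3 of each site, so after positions 17, 125.
SphI sites (GCATGC) start at positions 54, 80.
SphI cuts after base 5 of each site (before the last base), so after positions 58, 84.
Combined cut positions: 17, 58, 84, 125.
Linear molecule, 4 cuts → 5 fragments:
  1–17 → 17 bp
  18–58 → 41 bp
  59–84 → 26 bp
  85–125 → 41 bp
  126–142 → 17 bp
Sorted largest to smallest: 41, 41, 26, 17, 17 bp.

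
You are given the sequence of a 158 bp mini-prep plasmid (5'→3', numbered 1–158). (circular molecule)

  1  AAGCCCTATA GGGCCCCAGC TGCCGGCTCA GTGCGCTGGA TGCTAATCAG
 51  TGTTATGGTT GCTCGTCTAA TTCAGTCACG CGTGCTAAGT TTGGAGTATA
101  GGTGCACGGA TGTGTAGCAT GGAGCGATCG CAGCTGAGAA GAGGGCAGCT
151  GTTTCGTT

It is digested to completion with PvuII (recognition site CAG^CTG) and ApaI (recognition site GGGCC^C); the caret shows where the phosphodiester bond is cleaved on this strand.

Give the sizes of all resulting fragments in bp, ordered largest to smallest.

114, 25, 15, 4 bp

PvuII sites (CAGCTG) start at positions 17, 131, 146.
PvuII cuts after base 3 of each site, so after positions 19, 133, 148.
The ApaI site (GGGCCC) starts at position 11.
ApaI cuts after base 5 of each site (before the last base), so after position 15.
Combined cut positions: 15, 19, 133, 148.
Circular molecule, 4 cuts → 4 fragments:
  16–19 → 4 bp
  20–133 → 114 bp
  134–148 → 15 bp
  149–158 then 1–15 → 10 + 15 = 25 bp
Sorted largest to smallest: 114, 25, 15, 4 bp.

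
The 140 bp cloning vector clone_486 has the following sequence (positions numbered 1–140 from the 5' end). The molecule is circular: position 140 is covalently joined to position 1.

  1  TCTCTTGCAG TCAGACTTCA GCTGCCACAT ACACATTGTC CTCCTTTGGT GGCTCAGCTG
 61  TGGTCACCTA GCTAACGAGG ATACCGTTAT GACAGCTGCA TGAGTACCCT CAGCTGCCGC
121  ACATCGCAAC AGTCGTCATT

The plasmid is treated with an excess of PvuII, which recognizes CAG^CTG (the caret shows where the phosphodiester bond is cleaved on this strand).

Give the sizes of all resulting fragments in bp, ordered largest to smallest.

PvuII sites (CAGCTG) start at positions 19, 55, 93, 111.
PvuII cuts after base 3 of each site, so after positions 21, 57, 95, 113.
Circular molecule, 4 cuts → 4 fragments:
  22–57 → 36 bp
  58–95 → 38 bp
  96–113 → 18 bp
  114–140 then 1–21 → 27 + 21 = 48 bp
Sorted largest to smallest: 48, 38, 36, 18 bp.

48, 38, 36, 18 bp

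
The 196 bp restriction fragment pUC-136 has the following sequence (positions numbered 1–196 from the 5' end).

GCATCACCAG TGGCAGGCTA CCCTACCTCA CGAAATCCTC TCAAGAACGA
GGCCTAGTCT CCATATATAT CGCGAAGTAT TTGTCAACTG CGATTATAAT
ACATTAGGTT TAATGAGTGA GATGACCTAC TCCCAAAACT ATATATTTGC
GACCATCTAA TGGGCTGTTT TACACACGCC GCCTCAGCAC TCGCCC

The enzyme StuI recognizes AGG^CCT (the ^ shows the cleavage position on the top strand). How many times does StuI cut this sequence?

AGGCCT occurs starting at position 50.
StuI cuts at 1 site.

1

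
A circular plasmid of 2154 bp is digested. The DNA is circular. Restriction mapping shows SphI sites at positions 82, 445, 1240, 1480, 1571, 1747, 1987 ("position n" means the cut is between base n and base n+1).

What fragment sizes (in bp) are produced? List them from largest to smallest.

795, 363, 249, 240, 240, 176, 91 bp

Circular molecule, 7 cuts → 7 fragments:
  445 − 82 = 363 bp
  1240 − 445 = 795 bp
  1480 − 1240 = 240 bp
  1571 − 1480 = 91 bp
  1747 − 1571 = 176 bp
  1987 − 1747 = 240 bp
  wrap: 2154 − 1987 + 82 = 249 bp
Sorted largest to smallest: 795, 363, 249, 240, 240, 176, 91 bp.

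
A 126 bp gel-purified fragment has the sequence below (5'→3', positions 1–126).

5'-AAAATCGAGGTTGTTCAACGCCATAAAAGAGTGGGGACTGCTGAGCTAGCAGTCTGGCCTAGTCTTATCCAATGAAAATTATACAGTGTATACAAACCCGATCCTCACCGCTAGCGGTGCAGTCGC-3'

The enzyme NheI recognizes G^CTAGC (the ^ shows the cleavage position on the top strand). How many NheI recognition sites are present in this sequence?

GCTAGC occurs starting at positions 45, 110.
NheI cuts at 2 sites.

2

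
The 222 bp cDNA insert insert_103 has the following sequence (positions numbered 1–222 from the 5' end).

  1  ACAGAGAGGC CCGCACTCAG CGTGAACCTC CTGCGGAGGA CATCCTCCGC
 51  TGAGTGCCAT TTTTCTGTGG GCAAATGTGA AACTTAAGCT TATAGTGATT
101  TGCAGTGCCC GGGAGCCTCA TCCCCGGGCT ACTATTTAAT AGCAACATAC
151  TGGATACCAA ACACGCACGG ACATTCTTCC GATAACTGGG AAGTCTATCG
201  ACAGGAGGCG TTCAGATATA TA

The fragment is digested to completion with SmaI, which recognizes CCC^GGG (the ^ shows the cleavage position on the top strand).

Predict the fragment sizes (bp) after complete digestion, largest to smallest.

SmaI sites (CCCGGG) start at positions 108, 123.
SmaI cuts after base 3 of each site, so after positions 110, 125.
Linear molecule, 2 cuts → 3 fragments:
  1–110 → 110 bp
  111–125 → 15 bp
  126–222 → 97 bp
Sorted largest to smallest: 110, 97, 15 bp.

110, 97, 15 bp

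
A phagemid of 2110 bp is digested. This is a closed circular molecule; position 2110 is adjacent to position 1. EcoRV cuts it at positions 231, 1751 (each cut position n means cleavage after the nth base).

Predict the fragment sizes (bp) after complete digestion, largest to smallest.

1520, 590 bp

Circular molecule, 2 cuts → 2 fragments:
  1751 − 231 = 1520 bp
  wrap: 2110 − 1751 + 231 = 590 bp
Sorted largest to smallest: 1520, 590 bp.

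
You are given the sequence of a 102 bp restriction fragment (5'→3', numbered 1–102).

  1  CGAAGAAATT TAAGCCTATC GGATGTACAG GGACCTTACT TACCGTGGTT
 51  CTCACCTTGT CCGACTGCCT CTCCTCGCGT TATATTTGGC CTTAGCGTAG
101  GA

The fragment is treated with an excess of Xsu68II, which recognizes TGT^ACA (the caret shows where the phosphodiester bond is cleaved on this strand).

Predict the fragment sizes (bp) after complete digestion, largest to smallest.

The Xsu68II site (TGTACA) starts at position 24.
Xsu68II cuts after base 3 of each site, so after position 26.
Linear molecule, 1 cut → 2 fragments:
  1–26 → 26 bp
  27–102 → 76 bp
Sorted largest to smallest: 76, 26 bp.

76, 26 bp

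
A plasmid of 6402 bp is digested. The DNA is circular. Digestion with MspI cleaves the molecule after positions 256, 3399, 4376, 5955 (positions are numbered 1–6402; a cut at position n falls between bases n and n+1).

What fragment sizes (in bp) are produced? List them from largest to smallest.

Circular molecule, 4 cuts → 4 fragments:
  3399 − 256 = 3143 bp
  4376 − 3399 = 977 bp
  5955 − 4376 = 1579 bp
  wrap: 6402 − 5955 + 256 = 703 bp
Sorted largest to smallest: 3143, 1579, 977, 703 bp.

3143, 1579, 977, 703 bp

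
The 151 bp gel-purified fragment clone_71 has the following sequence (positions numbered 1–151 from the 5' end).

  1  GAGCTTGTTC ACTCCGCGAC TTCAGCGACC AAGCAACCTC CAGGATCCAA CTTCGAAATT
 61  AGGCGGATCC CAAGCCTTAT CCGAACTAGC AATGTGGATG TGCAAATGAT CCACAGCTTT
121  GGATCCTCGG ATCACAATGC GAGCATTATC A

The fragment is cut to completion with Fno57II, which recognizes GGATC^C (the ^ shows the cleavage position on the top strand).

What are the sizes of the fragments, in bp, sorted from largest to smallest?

56, 47, 26, 22 bp

Fno57II sites (GGATCC) start at positions 43, 65, 121.
Fno57II cuts after base 5 of each site (before the last base), so after positions 47, 69, 125.
Linear molecule, 3 cuts → 4 fragments:
  1–47 → 47 bp
  48–69 → 22 bp
  70–125 → 56 bp
  126–151 → 26 bp
Sorted largest to smallest: 56, 47, 26, 22 bp.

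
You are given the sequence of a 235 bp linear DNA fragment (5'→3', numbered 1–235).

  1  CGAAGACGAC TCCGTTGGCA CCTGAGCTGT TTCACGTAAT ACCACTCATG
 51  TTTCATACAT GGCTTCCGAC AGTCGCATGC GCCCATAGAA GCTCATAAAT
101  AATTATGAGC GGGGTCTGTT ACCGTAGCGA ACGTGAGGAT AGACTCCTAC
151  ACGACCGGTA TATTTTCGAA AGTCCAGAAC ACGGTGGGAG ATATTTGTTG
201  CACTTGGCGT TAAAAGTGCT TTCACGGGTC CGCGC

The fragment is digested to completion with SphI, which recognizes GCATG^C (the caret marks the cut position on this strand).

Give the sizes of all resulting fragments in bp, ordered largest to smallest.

156, 79 bp

The SphI site (GCATGC) starts at position 75.
SphI cuts after base 5 of each site (before the last base), so after position 79.
Linear molecule, 1 cut → 2 fragments:
  1–79 → 79 bp
  80–235 → 156 bp
Sorted largest to smallest: 156, 79 bp.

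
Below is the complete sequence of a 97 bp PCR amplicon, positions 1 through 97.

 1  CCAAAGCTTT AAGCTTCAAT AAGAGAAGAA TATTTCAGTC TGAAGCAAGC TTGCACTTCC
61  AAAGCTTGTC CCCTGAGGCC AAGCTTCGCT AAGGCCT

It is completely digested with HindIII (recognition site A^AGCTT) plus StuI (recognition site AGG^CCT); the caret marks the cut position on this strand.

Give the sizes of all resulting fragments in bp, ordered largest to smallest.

HindIII sites (AAGCTT) start at positions 4, 11, 47, 62, 81.
HindIII cuts after the first base of each site, so after positions 4, 11, 47, 62, 81.
The StuI site (AGGCCT) starts at position 92.
StuI cuts after base 3 of each site, so after position 94.
Combined cut positions: 4, 11, 47, 62, 81, 94.
Linear molecule, 6 cuts → 7 fragments:
  1–4 → 4 bp
  5–11 → 7 bp
  12–47 → 36 bp
  48–62 → 15 bp
  63–81 → 19 bp
  82–94 → 13 bp
  95–97 → 3 bp
Sorted largest to smallest: 36, 19, 15, 13, 7, 4, 3 bp.

36, 19, 15, 13, 7, 4, 3 bp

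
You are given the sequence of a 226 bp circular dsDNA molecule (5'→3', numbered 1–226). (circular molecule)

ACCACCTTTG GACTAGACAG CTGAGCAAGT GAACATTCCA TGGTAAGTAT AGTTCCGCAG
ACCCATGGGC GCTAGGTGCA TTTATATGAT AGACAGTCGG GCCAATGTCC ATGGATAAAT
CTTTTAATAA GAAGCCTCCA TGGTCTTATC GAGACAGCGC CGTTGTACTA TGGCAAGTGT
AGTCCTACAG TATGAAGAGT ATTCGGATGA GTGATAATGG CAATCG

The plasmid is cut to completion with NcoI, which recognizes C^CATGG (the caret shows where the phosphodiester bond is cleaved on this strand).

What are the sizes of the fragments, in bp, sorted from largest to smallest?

NcoI sites (CCATGG) start at positions 38, 63, 109, 138.
NcoI cuts after the first base of each site, so after positions 38, 63, 109, 138.
Circular molecule, 4 cuts → 4 fragments:
  39–63 → 25 bp
  64–109 → 46 bp
  110–138 → 29 bp
  139–226 then 1–38 → 88 + 38 = 126 bp
Sorted largest to smallest: 126, 46, 29, 25 bp.

126, 46, 29, 25 bp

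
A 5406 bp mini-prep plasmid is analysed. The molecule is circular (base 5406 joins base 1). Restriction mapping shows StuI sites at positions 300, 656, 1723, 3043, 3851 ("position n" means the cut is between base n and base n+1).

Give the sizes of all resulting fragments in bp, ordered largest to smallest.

Circular molecule, 5 cuts → 5 fragments:
  656 − 300 = 356 bp
  1723 − 656 = 1067 bp
  3043 − 1723 = 1320 bp
  3851 − 3043 = 808 bp
  wrap: 5406 − 3851 + 300 = 1855 bp
Sorted largest to smallest: 1855, 1320, 1067, 808, 356 bp.

1855, 1320, 1067, 808, 356 bp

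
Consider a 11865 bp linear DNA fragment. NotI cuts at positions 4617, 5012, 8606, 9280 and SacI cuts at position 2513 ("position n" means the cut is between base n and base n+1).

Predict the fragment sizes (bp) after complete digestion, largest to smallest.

Combined cut positions (sorted): 2513, 4617, 5012, 8606, 9280.
Linear molecule, 5 cuts → 6 fragments:
  2513 − 0 = 2513 bp
  4617 − 2513 = 2104 bp
  5012 − 4617 = 395 bp
  8606 − 5012 = 3594 bp
  9280 − 8606 = 674 bp
  11865 − 9280 = 2585 bp
Sorted largest to smallest: 3594, 2585, 2513, 2104, 674, 395 bp.

3594, 2585, 2513, 2104, 674, 395 bp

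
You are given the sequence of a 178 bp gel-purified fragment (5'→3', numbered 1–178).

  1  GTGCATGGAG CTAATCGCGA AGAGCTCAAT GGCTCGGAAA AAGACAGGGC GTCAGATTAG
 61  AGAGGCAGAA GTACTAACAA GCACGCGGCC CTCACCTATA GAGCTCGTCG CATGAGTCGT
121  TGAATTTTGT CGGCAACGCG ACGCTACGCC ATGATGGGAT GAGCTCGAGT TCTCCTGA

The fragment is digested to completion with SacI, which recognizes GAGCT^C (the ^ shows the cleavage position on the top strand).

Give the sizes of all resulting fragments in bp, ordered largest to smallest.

79, 60, 26, 13 bp

SacI sites (GAGCTC) start at positions 22, 101, 161.
SacI cuts after base 5 of each site (before the last base), so after positions 26, 105, 165.
Linear molecule, 3 cuts → 4 fragments:
  1–26 → 26 bp
  27–105 → 79 bp
  106–165 → 60 bp
  166–178 → 13 bp
Sorted largest to smallest: 79, 60, 26, 13 bp.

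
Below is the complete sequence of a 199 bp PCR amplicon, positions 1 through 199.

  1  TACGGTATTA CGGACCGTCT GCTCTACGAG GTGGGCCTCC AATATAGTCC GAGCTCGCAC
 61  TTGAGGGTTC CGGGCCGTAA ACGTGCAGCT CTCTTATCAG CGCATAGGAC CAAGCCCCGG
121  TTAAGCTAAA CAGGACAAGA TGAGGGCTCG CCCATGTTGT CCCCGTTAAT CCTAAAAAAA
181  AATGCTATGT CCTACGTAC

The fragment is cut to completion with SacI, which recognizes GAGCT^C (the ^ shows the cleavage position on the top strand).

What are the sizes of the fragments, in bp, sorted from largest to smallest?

The SacI site (GAGCTC) starts at position 51.
SacI cuts after base 5 of each site (before the last base), so after position 55.
Linear molecule, 1 cut → 2 fragments:
  1–55 → 55 bp
  56–199 → 144 bp
Sorted largest to smallest: 144, 55 bp.

144, 55 bp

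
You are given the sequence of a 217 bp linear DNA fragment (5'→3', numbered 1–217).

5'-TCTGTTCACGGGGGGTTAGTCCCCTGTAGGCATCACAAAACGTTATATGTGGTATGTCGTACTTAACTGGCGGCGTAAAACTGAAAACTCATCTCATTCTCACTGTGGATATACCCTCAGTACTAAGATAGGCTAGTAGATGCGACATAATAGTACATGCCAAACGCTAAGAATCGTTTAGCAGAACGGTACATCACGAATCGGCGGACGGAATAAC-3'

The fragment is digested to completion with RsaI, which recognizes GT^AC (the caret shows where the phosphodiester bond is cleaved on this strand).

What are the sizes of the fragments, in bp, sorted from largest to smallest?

61, 60, 36, 33, 27 bp

RsaI sites (GTAC) start at positions 59, 120, 153, 189.
RsaI cuts after base 2 of each site, so after positions 60, 121, 154, 190.
Linear molecule, 4 cuts → 5 fragments:
  1–60 → 60 bp
  61–121 → 61 bp
  122–154 → 33 bp
  155–190 → 36 bp
  191–217 → 27 bp
Sorted largest to smallest: 61, 60, 36, 33, 27 bp.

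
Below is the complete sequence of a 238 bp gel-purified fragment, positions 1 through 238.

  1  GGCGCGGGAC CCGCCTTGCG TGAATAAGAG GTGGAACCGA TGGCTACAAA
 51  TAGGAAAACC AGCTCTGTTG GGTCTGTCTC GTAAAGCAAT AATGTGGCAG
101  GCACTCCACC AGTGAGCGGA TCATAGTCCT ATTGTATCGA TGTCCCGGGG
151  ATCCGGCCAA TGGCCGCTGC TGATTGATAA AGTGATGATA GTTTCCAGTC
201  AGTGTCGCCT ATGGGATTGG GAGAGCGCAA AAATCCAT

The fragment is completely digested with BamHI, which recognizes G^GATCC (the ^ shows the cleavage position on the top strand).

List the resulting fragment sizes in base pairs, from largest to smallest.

The BamHI site (GGATCC) starts at position 149.
BamHI cuts after the first base of each site, so after position 149.
Linear molecule, 1 cut → 2 fragments:
  1–149 → 149 bp
  150–238 → 89 bp
Sorted largest to smallest: 149, 89 bp.

149, 89 bp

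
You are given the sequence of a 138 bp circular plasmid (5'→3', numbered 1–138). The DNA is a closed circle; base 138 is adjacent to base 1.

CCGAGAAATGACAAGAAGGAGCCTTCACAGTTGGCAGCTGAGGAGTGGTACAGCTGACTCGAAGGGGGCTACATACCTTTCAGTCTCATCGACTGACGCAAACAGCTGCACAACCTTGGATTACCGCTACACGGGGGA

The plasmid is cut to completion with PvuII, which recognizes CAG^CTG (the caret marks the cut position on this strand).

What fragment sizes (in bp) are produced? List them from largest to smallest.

70, 52, 16 bp

PvuII sites (CAGCTG) start at positions 35, 51, 103.
PvuII cuts after base 3 of each site, so after positions 37, 53, 105.
Circular molecule, 3 cuts → 3 fragments:
  38–53 → 16 bp
  54–105 → 52 bp
  106–138 then 1–37 → 33 + 37 = 70 bp
Sorted largest to smallest: 70, 52, 16 bp.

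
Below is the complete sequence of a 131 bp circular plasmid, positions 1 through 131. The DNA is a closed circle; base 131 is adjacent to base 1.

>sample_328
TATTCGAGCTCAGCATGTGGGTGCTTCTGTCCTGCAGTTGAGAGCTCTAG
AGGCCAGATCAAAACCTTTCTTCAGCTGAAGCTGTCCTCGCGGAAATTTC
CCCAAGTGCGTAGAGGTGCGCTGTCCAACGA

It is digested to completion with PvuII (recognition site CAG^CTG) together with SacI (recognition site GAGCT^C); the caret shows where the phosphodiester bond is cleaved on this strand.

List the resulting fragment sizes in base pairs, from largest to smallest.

66, 36, 29 bp

The PvuII site (CAGCTG) starts at position 73.
PvuII cuts after base 3 of each site, so after position 75.
SacI sites (GAGCTC) start at positions 6, 42.
SacI cuts after base 5 of each site (before the last base), so after positions 10, 46.
Combined cut positions: 10, 46, 75.
Circular molecule, 3 cuts → 3 fragments:
  11–46 → 36 bp
  47–75 → 29 bp
  76–131 then 1–10 → 56 + 10 = 66 bp
Sorted largest to smallest: 66, 36, 29 bp.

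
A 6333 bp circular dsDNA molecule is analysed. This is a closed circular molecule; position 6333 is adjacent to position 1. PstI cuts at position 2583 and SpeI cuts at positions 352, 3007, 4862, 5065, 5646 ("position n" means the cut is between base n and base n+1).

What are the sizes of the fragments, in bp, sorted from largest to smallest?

Combined cut positions (sorted): 352, 2583, 3007, 4862, 5065, 5646.
Circular molecule, 6 cuts → 6 fragments:
  2583 − 352 = 2231 bp
  3007 − 2583 = 424 bp
  4862 − 3007 = 1855 bp
  5065 − 4862 = 203 bp
  5646 − 5065 = 581 bp
  wrap: 6333 − 5646 + 352 = 1039 bp
Sorted largest to smallest: 2231, 1855, 1039, 581, 424, 203 bp.

2231, 1855, 1039, 581, 424, 203 bp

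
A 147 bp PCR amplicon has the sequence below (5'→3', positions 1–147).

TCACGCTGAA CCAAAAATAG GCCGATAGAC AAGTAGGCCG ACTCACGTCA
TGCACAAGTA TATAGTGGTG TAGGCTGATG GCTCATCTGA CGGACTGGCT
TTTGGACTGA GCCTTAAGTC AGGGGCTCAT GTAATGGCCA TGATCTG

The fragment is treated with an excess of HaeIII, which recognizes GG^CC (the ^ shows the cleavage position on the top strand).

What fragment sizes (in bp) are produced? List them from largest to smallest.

HaeIII sites (GGCC) start at positions 20, 36, 136.
HaeIII cuts after base 2 of each site, so after positions 21, 37, 137.
Linear molecule, 3 cuts → 4 fragments:
  1–21 → 21 bp
  22–37 → 16 bp
  38–137 → 100 bp
  138–147 → 10 bp
Sorted largest to smallest: 100, 21, 16, 10 bp.

100, 21, 16, 10 bp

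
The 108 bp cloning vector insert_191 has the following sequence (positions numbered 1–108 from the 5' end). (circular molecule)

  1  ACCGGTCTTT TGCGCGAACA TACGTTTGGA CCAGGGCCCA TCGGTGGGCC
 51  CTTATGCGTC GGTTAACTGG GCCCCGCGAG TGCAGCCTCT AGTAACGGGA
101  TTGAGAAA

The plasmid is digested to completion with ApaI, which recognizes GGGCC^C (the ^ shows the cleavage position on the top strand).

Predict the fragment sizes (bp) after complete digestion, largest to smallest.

73, 23, 12 bp

ApaI sites (GGGCCC) start at positions 34, 46, 69.
ApaI cuts after base 5 of each site (before the last base), so after positions 38, 50, 73.
Circular molecule, 3 cuts → 3 fragments:
  39–50 → 12 bp
  51–73 → 23 bp
  74–108 then 1–38 → 35 + 38 = 73 bp
Sorted largest to smallest: 73, 23, 12 bp.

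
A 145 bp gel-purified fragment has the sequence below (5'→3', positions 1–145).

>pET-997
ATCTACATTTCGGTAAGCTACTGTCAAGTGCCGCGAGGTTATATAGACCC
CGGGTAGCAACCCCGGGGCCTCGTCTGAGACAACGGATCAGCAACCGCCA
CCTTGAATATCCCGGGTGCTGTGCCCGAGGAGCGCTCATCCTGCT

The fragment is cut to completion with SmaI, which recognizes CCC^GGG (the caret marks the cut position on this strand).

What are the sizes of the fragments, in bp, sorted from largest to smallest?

SmaI sites (CCCGGG) start at positions 49, 62, 111.
SmaI cuts after base 3 of each site, so after positions 51, 64, 113.
Linear molecule, 3 cuts → 4 fragments:
  1–51 → 51 bp
  52–64 → 13 bp
  65–113 → 49 bp
  114–145 → 32 bp
Sorted largest to smallest: 51, 49, 32, 13 bp.

51, 49, 32, 13 bp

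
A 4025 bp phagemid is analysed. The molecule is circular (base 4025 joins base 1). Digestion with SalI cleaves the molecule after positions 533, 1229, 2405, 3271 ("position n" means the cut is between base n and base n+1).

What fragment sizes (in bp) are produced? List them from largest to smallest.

1287, 1176, 866, 696 bp

Circular molecule, 4 cuts → 4 fragments:
  1229 − 533 = 696 bp
  2405 − 1229 = 1176 bp
  3271 − 2405 = 866 bp
  wrap: 4025 − 3271 + 533 = 1287 bp
Sorted largest to smallest: 1287, 1176, 866, 696 bp.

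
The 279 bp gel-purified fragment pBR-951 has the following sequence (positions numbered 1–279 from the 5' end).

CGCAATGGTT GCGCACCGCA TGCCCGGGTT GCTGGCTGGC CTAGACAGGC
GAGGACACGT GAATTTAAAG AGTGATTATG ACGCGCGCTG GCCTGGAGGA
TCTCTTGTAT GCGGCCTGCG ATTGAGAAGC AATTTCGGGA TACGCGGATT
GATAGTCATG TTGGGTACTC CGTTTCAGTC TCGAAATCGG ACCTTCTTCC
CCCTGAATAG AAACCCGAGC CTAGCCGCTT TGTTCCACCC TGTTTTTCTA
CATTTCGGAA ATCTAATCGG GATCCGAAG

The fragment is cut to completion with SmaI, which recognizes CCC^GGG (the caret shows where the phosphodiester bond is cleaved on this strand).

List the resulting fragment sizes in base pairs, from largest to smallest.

254, 25 bp

The SmaI site (CCCGGG) starts at position 23.
SmaI cuts after base 3 of each site, so after position 25.
Linear molecule, 1 cut → 2 fragments:
  1–25 → 25 bp
  26–279 → 254 bp
Sorted largest to smallest: 254, 25 bp.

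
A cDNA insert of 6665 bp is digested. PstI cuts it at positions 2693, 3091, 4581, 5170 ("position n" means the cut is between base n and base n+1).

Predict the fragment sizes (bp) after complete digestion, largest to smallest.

2693, 1495, 1490, 589, 398 bp

Linear molecule, 4 cuts → 5 fragments:
  2693 − 0 = 2693 bp
  3091 − 2693 = 398 bp
  4581 − 3091 = 1490 bp
  5170 − 4581 = 589 bp
  6665 − 5170 = 1495 bp
Sorted largest to smallest: 2693, 1495, 1490, 589, 398 bp.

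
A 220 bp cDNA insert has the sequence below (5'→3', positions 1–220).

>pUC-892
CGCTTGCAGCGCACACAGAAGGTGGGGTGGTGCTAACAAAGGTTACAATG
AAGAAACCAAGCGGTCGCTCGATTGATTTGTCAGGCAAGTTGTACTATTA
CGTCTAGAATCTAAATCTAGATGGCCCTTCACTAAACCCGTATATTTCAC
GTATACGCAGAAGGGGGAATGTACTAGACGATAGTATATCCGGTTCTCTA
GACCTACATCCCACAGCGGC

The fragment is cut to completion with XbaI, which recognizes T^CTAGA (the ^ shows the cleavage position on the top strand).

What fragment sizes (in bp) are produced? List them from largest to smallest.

103, 81, 23, 13 bp

XbaI sites (TCTAGA) start at positions 103, 116, 197.
XbaI cuts after the first base of each site, so after positions 103, 116, 197.
Linear molecule, 3 cuts → 4 fragments:
  1–103 → 103 bp
  104–116 → 13 bp
  117–197 → 81 bp
  198–220 → 23 bp
Sorted largest to smallest: 103, 81, 23, 13 bp.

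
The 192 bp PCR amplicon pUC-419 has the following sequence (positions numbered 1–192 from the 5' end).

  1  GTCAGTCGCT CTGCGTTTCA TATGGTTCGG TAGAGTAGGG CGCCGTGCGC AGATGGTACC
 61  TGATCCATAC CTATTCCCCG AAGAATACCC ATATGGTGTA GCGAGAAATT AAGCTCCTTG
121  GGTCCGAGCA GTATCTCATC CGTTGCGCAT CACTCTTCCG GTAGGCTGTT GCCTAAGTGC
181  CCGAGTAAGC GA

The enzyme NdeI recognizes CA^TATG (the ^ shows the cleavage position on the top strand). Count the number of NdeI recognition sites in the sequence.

CATATG occurs starting at positions 19, 90.
NdeI cuts at 2 sites.

2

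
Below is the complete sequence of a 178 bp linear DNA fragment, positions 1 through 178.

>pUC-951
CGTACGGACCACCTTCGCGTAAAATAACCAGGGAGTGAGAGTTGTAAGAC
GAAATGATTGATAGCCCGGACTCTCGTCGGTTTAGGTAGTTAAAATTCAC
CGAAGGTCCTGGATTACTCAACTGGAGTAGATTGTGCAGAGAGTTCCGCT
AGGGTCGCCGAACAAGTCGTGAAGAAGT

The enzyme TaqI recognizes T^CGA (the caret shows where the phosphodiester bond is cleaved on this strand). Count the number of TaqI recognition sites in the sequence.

No occurrence of TCGA is present in the sequence.
TaqI does not cut: 0 sites.

0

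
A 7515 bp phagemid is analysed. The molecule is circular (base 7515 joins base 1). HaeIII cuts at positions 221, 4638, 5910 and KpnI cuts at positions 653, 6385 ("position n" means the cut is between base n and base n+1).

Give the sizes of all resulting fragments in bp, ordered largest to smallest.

3985, 1351, 1272, 475, 432 bp

Combined cut positions (sorted): 221, 653, 4638, 5910, 6385.
Circular molecule, 5 cuts → 5 fragments:
  653 − 221 = 432 bp
  4638 − 653 = 3985 bp
  5910 − 4638 = 1272 bp
  6385 − 5910 = 475 bp
  wrap: 7515 − 6385 + 221 = 1351 bp
Sorted largest to smallest: 3985, 1351, 1272, 475, 432 bp.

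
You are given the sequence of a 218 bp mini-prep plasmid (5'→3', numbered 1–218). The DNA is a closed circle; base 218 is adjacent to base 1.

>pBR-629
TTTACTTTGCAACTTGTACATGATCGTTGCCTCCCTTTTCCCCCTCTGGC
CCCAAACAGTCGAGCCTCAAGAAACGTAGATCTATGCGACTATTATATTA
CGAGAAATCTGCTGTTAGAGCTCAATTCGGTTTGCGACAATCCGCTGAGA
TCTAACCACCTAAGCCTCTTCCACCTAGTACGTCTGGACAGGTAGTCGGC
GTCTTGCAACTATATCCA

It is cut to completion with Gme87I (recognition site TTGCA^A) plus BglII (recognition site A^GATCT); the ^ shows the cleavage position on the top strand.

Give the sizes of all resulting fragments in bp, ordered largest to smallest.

70, 67, 60, 21 bp

Gme87I sites (TTGCAA) start at positions 7, 204.
Gme87I cuts after base 5 of each site (before the last base), so after positions 11, 208.
BglII sites (AGATCT) start at positions 78, 148.
BglII cuts after the first base of each site, so after positions 78, 148.
Combined cut positions: 11, 78, 148, 208.
Circular molecule, 4 cuts → 4 fragments:
  12–78 → 67 bp
  79–148 → 70 bp
  149–208 → 60 bp
  209–218 then 1–11 → 10 + 11 = 21 bp
Sorted largest to smallest: 70, 67, 60, 21 bp.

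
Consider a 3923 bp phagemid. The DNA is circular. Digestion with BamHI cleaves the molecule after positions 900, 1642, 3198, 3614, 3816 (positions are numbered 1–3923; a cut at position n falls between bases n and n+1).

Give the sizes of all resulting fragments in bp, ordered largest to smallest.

Circular molecule, 5 cuts → 5 fragments:
  1642 − 900 = 742 bp
  3198 − 1642 = 1556 bp
  3614 − 3198 = 416 bp
  3816 − 3614 = 202 bp
  wrap: 3923 − 3816 + 900 = 1007 bp
Sorted largest to smallest: 1556, 1007, 742, 416, 202 bp.

1556, 1007, 742, 416, 202 bp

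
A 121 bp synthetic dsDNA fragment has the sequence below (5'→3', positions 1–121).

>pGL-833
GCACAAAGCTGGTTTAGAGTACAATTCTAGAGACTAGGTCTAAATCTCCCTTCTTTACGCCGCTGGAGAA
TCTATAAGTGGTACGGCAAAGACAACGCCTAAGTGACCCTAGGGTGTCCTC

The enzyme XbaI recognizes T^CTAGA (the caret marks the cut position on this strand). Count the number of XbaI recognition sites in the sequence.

TCTAGA occurs starting at position 26.
XbaI cuts at 1 site.

1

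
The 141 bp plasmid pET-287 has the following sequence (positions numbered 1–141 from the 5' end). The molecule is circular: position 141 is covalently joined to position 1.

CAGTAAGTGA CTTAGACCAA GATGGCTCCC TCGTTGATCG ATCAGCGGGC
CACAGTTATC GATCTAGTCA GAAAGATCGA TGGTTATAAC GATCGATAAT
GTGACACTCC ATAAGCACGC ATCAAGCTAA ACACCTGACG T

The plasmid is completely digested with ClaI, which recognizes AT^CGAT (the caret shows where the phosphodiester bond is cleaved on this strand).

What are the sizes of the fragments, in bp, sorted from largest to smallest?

86, 21, 18, 16 bp

ClaI sites (ATCGAT) start at positions 37, 58, 76, 92.
ClaI cuts after base 2 of each site, so after positions 38, 59, 77, 93.
Circular molecule, 4 cuts → 4 fragments:
  39–59 → 21 bp
  60–77 → 18 bp
  78–93 → 16 bp
  94–141 then 1–38 → 48 + 38 = 86 bp
Sorted largest to smallest: 86, 21, 18, 16 bp.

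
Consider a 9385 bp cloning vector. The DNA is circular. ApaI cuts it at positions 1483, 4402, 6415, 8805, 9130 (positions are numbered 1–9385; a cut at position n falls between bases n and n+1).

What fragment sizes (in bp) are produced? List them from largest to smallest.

Circular molecule, 5 cuts → 5 fragments:
  4402 − 1483 = 2919 bp
  6415 − 4402 = 2013 bp
  8805 − 6415 = 2390 bp
  9130 − 8805 = 325 bp
  wrap: 9385 − 9130 + 1483 = 1738 bp
Sorted largest to smallest: 2919, 2390, 2013, 1738, 325 bp.

2919, 2390, 2013, 1738, 325 bp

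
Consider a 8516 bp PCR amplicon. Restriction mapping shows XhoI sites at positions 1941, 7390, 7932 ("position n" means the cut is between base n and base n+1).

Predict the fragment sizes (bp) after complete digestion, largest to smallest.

5449, 1941, 584, 542 bp

Linear molecule, 3 cuts → 4 fragments:
  1941 − 0 = 1941 bp
  7390 − 1941 = 5449 bp
  7932 − 7390 = 542 bp
  8516 − 7932 = 584 bp
Sorted largest to smallest: 5449, 1941, 584, 542 bp.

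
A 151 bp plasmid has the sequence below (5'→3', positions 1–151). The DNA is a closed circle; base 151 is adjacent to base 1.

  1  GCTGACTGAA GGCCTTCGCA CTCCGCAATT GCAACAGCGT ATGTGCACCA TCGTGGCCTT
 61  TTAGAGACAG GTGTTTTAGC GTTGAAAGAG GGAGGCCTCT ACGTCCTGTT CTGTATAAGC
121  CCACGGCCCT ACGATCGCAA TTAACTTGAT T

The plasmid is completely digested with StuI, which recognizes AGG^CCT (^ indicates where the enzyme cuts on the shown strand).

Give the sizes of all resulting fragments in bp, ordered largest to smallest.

StuI sites (AGGCCT) start at positions 10, 93.
StuI cuts after base 3 of each site, so after positions 12, 95.
Circular molecule, 2 cuts → 2 fragments:
  13–95 → 83 bp
  96–151 then 1–12 → 56 + 12 = 68 bp
Sorted largest to smallest: 83, 68 bp.

83, 68 bp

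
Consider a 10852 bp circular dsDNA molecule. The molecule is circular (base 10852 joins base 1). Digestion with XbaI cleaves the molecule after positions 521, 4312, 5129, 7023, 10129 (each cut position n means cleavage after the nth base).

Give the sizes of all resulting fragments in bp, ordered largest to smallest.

3791, 3106, 1894, 1244, 817 bp

Circular molecule, 5 cuts → 5 fragments:
  4312 − 521 = 3791 bp
  5129 − 4312 = 817 bp
  7023 − 5129 = 1894 bp
  10129 − 7023 = 3106 bp
  wrap: 10852 − 10129 + 521 = 1244 bp
Sorted largest to smallest: 3791, 3106, 1894, 1244, 817 bp.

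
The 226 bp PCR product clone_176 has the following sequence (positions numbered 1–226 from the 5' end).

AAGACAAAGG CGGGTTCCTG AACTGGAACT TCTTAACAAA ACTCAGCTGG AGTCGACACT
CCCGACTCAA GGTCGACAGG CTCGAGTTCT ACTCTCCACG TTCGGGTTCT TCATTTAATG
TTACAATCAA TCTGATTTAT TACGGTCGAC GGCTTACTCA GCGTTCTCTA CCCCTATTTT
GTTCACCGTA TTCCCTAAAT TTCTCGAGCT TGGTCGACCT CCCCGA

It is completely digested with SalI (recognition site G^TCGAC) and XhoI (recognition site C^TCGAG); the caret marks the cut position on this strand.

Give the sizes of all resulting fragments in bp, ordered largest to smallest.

64, 58, 52, 20, 13, 10, 9 bp

SalI sites (GTCGAC) start at positions 52, 72, 145, 213.
SalI cuts after the first base of each site, so after positions 52, 72, 145, 213.
XhoI sites (CTCGAG) start at positions 81, 203.
XhoI cuts after the first base of each site, so after positions 81, 203.
Combined cut positions: 52, 72, 81, 145, 203, 213.
Linear molecule, 6 cuts → 7 fragments:
  1–52 → 52 bp
  53–72 → 20 bp
  73–81 → 9 bp
  82–145 → 64 bp
  146–203 → 58 bp
  204–213 → 10 bp
  214–226 → 13 bp
Sorted largest to smallest: 64, 58, 52, 20, 13, 10, 9 bp.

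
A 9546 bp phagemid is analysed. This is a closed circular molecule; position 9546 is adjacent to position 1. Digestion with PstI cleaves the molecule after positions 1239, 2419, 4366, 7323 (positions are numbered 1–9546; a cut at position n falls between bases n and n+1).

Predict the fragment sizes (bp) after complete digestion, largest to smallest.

Circular molecule, 4 cuts → 4 fragments:
  2419 − 1239 = 1180 bp
  4366 − 2419 = 1947 bp
  7323 − 4366 = 2957 bp
  wrap: 9546 − 7323 + 1239 = 3462 bp
Sorted largest to smallest: 3462, 2957, 1947, 1180 bp.

3462, 2957, 1947, 1180 bp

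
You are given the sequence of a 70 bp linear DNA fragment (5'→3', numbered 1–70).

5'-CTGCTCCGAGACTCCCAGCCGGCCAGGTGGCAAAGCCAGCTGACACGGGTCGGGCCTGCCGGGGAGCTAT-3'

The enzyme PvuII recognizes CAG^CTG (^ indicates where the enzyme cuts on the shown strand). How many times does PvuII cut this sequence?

1

CAGCTG occurs starting at position 37.
PvuII cuts at 1 site.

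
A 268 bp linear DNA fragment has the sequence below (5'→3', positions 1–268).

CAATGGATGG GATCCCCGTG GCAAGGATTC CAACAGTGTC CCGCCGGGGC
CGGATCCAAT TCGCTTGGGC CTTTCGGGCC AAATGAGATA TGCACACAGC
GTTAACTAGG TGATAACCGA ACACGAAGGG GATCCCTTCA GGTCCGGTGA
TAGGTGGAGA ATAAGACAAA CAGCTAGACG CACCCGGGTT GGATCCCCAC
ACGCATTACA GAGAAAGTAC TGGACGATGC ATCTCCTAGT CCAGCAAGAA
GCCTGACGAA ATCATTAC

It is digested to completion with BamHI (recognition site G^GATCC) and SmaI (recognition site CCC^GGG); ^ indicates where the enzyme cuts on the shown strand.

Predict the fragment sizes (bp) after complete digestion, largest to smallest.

BamHI sites (GGATCC) start at positions 10, 52, 130, 191.
BamHI cuts after the first base of each site, so after positions 10, 52, 130, 191.
The SmaI site (CCCGGG) starts at position 183.
SmaI cuts after base 3 of each site, so after position 185.
Combined cut positions: 10, 52, 130, 185, 191.
Linear molecule, 5 cuts → 6 fragments:
  1–10 → 10 bp
  11–52 → 42 bp
  53–130 → 78 bp
  131–185 → 55 bp
  186–191 → 6 bp
  192–268 → 77 bp
Sorted largest to smallest: 78, 77, 55, 42, 10, 6 bp.

78, 77, 55, 42, 10, 6 bp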